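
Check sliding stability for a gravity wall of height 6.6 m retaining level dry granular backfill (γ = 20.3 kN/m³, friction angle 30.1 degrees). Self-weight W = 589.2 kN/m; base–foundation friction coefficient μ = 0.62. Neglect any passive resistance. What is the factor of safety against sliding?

2.49

K_a = tan²(45° − 30.1°/2) = 0.3320.
P_a = ½K_aγH² = 0.5×0.3320×20.3×6.6² = 146.8 kN/m, acting at H/3 = 2.200 m above the base.
FS_sliding = μW / P_a = 0.62×589.2 / 146.8 = 2.489.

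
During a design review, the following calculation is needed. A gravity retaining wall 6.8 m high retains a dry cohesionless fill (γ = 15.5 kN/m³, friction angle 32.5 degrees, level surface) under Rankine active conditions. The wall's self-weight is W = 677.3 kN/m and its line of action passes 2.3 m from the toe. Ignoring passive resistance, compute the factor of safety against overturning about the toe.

6.37

K_a = tan²(45° − 32.5°/2) = 0.3010.
P_a = ½K_aγH² = 0.5×0.3010×15.5×6.8² = 107.9 kN/m, acting at H/3 = 2.267 m above the base.
Overturning moment M_o = P_a × H/3 = 107.9 × 2.267 = 244.5.
Resisting moment M_r = W × 2.3 = 677.3 × 2.3 = 1558.
FS_overturning = M_r/M_o = 1558/244.5 = 6.372.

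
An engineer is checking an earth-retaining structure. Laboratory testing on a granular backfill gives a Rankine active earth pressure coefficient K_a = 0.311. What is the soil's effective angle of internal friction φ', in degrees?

31.7°

K_a = tan²(45° − φ/2) ⇒ 45° − φ/2 = arctan(√0.311) = 29.15°.
φ = 2(45° − 29.15°) = 31.71°.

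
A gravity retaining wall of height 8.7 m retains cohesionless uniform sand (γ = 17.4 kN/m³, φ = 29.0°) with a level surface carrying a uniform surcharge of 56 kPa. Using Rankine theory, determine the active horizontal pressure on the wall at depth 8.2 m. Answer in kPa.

68.9 kPa

K_a = (1 − sin φ)/(1 + sin φ) = 0.3470.
σ_v = γz + q = 17.4 × 8.2 + 56 = 198.7 kPa.
σ_h = K_a σ_v = 0.3470 × 198.7 = 68.94 kPa.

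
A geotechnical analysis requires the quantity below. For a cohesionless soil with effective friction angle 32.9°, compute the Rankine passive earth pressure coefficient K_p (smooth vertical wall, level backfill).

K_p = (1 + sin φ)/(1 − sin φ) = tan²(45° + 32.9°/2) = 3.378.

3.38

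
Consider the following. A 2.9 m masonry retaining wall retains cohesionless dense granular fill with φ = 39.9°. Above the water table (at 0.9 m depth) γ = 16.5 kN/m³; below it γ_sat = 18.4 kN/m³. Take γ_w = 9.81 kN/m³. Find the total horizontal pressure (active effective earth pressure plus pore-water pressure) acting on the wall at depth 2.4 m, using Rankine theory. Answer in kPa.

20.8 kPa

K_a = (1 − sin φ)/(1 + sin φ) = 0.2184.
γ' = 18.4 − 9.81 = 8.590 kN/m³.
Effective vertical stress at 2.4 m: σ'_v = 16.5×0.9 + 8.590×1.50 = 27.73 kPa.
σ'_h = K_a σ'_v = 0.2184 × 27.73 = 6.058 kPa; u = γ_w × 1.50 = 14.71 kPa.
Total σ_h = 6.058 + 14.71 = 20.77 kPa.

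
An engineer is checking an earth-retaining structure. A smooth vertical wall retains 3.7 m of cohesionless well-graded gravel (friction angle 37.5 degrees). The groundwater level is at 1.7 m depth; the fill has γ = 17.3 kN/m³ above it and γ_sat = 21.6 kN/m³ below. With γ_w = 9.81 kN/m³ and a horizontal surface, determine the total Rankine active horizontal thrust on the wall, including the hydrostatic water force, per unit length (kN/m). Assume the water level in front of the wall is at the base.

45.7 kN/m

K_a = tan²(45° − φ/2) = 0.2432.
γ' = 21.6 − 9.81 = 11.79 kN/m³. Depth below WT = 2.0 m.
σ'_h at WT = K_a γ d_w = 7.152 kPa; at base = 7.152 + K_a γ' × 2.0 = 12.89 kPa.
P₁ (0–1.7 m) = ½×7.152×1.7 = 6.079. P₂ (1.7–3.7 m) = ½(7.152+12.89)×2.0 = 20.04.
P_w = ½ γ_w h₂² = 0.5×9.81×2.0² = 19.62. Total = 6.079+20.04+19.62 = 45.74 kN/m.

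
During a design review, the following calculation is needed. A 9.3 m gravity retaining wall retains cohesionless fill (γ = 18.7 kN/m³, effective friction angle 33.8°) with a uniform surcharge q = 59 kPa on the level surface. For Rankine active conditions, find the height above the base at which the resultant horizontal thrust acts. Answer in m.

3.73 m

K_a = 0.2851.
Triangular part P₁ = ½K_aγH² = 230.6 at H/3 = 3.100 m; rectangular part P₂ = K_a q H = 156.4 at H/2 = 4.650 m.
ȳ = (P₁·3.100 + P₂·4.650)/(P₁+P₂) = 3.727 m.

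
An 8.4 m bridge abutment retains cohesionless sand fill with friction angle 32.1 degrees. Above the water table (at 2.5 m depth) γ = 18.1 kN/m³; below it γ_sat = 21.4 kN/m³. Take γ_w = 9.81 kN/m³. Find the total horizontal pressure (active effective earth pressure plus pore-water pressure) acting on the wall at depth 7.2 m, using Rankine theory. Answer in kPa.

K_a = (1 − sin φ)/(1 + sin φ) = 0.3060.
γ' = 21.4 − 9.81 = 11.59 kN/m³.
Effective vertical stress at 7.2 m: σ'_v = 18.1×2.5 + 11.59×4.70 = 99.72 kPa.
σ'_h = K_a σ'_v = 0.3060 × 99.72 = 30.51 kPa; u = γ_w × 4.70 = 46.11 kPa.
Total σ_h = 30.51 + 46.11 = 76.62 kPa.

76.6 kPa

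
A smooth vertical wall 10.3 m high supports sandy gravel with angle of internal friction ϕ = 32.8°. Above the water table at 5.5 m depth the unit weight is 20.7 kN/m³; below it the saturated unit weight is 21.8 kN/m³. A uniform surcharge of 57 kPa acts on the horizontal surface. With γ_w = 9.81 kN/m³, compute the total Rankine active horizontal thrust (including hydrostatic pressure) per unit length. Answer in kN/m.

584 kN/m

K_a = tan²(45° − φ/2) = 0.2973.
γ' = 21.8 − 9.81 = 11.99 kN/m³. h₂ = H − d_w = 4.8 m.
σ'_h: at surface K_a·q = 16.94; at WT K_a(q+γd_w) = 50.79; at base K_a(q+γd_w+γ'h₂) = 67.90 kPa.
P₁ = ½(16.94+50.79)×5.5 = 186.3; P₂ = ½(50.79+67.90)×4.8 = 284.8; P_w = ½γ_w h₂² = 113.0.
Total = 186.3+284.8+113.0 = 584.1 kN/m.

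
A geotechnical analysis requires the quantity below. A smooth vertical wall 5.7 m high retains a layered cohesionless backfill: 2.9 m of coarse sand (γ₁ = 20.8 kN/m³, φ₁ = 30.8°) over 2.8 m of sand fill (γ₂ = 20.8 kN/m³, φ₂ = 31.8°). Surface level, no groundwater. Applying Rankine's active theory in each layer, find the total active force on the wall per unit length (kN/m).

K_a1 = tan²(45°−30.8°/2) = 0.3227; K_a2 = tan²(45°−31.8°/2) = 0.3098.
Layer 1: σ at base = K_a1 γ₁ h₁ = 19.47 kPa; P₁ = ½×19.47×2.9 = 28.23.
Layer 2: σ_v at top = γ₁h₁ = 60.32; σ_h top = K_a2×60.32 = 18.69; σ_h base = K_a2×(60.32+20.8×2.8) = 36.73.
P₂ = ½(18.69+36.73)×2.8 = 77.58. Total P_a = 28.23+77.58 = 105.8 kN/m.

106 kN/m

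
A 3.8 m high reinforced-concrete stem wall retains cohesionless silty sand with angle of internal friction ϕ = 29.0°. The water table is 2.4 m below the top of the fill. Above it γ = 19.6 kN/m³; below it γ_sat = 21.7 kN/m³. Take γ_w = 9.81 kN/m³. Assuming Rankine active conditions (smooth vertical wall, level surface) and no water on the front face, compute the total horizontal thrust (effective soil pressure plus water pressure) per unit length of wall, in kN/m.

56.1 kN/m

K_a = tan²(45° − φ/2) = 0.3470.
γ' = 21.7 − 9.81 = 11.89 kN/m³. Depth below WT = 1.4 m.
σ'_h at WT = K_a γ d_w = 16.32 kPa; at base = 16.32 + K_a γ' × 1.4 = 22.10 kPa.
P₁ (0–2.4 m) = ½×16.32×2.4 = 19.59. P₂ (2.4–3.8 m) = ½(16.32+22.10)×1.4 = 26.89.
P_w = ½ γ_w h₂² = 0.5×9.81×1.4² = 9.614. Total = 19.59+26.89+9.614 = 56.09 kN/m.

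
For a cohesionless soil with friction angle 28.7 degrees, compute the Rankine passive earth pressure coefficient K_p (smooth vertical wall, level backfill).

2.85

K_p = (1 + sin φ)/(1 − sin φ) = tan²(45° + 28.7°/2) = 2.848.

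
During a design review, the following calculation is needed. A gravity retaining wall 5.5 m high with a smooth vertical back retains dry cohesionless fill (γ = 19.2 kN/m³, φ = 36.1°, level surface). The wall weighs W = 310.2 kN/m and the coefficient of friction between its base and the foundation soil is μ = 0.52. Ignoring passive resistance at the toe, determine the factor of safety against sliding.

K_a = tan²(45° − 36.1°/2) = 0.2585.
P_a = ½K_aγH² = 0.5×0.2585×19.2×5.5² = 75.07 kN/m, acting at H/3 = 1.833 m above the base.
FS_sliding = μW / P_a = 0.52×310.2 / 75.07 = 2.149.

2.15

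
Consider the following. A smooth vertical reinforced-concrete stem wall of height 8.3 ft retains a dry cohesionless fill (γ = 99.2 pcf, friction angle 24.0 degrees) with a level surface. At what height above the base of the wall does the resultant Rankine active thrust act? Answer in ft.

K_a = 0.4217.
The pressure distribution is triangular, so the resultant acts at H/3 above the base = 8.3/3 = 2.767 ft.

2.77 ft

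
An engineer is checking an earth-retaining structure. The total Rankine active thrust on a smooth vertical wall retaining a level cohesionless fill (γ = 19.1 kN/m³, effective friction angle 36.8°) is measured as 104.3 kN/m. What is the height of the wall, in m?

K_a = 0.2508. P_a = ½ K_a γ H² ⇒ H = √(2P_a/(K_a γ)).
H = √(2×104.3/(0.2508×19.1)) = 6.599 m.

6.60 m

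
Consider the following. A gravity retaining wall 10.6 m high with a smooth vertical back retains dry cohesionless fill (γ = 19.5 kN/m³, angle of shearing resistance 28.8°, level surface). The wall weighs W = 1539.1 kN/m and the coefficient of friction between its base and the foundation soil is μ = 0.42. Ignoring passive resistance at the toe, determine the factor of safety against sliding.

K_a = tan²(45° − 28.8°/2) = 0.3498.
P_a = ½K_aγH² = 0.5×0.3498×19.5×10.6² = 383.2 kN/m, acting at H/3 = 3.533 m above the base.
FS_sliding = μW / P_a = 0.42×1539.1 / 383.2 = 1.687.

1.69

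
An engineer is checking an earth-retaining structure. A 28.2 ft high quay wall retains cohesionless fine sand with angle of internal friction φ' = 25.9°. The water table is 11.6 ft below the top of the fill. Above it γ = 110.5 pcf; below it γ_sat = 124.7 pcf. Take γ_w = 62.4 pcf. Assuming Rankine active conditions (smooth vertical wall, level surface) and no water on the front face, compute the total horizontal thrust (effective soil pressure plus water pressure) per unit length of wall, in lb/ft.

K_a = tan²(45° − φ/2) = 0.3920.
γ' = 124.7 − 62.4 = 62.30 pcf. Depth below WT = 16.6 ft.
σ'_h at WT = K_a γ d_w = 502.4 psf; at base = 502.4 + K_a γ' × 16.6 = 907.8 psf.
P₁ (0–11.6 ft) = ½×502.4×11.6 = 2914. P₂ (11.6–28.2 ft) = ½(502.4+907.8)×16.6 = 11710.
P_w = ½ γ_w h₂² = 0.5×62.4×16.6² = 8597. Total = 2914+11710+8597 = 23220 lb/ft.

23200 lb/ft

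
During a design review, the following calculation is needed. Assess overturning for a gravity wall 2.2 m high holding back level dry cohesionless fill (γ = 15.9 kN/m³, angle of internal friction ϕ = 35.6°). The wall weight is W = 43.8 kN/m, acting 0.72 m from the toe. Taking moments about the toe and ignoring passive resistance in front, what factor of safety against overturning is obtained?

4.23

K_a = tan²(45° − 35.6°/2) = 0.2641.
P_a = ½K_aγH² = 0.5×0.2641×15.9×2.2² = 10.16 kN/m, acting at H/3 = 0.7333 m above the base.
Overturning moment M_o = P_a × H/3 = 10.16 × 0.7333 = 7.453.
Resisting moment M_r = W × 0.72 = 43.8 × 0.72 = 31.54.
FS_overturning = M_r/M_o = 31.54/7.453 = 4.231.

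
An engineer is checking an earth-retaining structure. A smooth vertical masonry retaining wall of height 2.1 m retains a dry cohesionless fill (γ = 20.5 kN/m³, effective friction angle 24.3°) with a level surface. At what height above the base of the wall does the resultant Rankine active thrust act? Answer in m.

0.700 m

K_a = 0.4169.
The pressure distribution is triangular, so the resultant acts at H/3 above the base = 2.1/3 = 0.7000 m.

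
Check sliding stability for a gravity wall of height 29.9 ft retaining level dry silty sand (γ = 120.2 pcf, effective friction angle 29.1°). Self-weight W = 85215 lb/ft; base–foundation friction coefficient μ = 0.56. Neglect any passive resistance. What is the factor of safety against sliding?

K_a = tan²(45° − 29.1°/2) = 0.3456.
P_a = ½K_aγH² = 0.5×0.3456×120.2×29.9² = 18570 lb/ft, acting at H/3 = 9.967 ft above the base.
FS_sliding = μW / P_a = 0.56×85215 / 18570 = 2.570.

2.57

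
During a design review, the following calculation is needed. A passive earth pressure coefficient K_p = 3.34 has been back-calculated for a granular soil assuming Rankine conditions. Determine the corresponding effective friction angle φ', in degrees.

32.6°

K_p = (1+sin φ)/(1−sin φ) ⇒ sin φ = (K_p − 1)/(K_p + 1) = 0.5392.
φ = arcsin(0.5392) = 32.63°.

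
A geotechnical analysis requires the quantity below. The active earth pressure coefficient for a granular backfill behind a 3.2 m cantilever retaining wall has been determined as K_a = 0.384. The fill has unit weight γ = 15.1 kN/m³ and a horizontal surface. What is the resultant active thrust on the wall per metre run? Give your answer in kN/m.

29.7 kN/m

P = ½ K_a γ H² = 0.5 × 0.384 × 15.1 × 3.2² = 29.69 kN/m.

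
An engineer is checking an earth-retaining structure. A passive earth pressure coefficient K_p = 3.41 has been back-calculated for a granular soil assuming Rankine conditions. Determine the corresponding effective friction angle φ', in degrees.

K_p = (1+sin φ)/(1−sin φ) ⇒ sin φ = (K_p − 1)/(K_p + 1) = 0.5465.
φ = arcsin(0.5465) = 33.13°.

33.1°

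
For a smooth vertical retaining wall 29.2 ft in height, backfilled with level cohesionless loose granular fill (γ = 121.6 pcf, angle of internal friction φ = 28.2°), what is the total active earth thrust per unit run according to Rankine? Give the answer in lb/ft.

18600 lb/ft

K_a = tan²(45° − φ/2) = 0.3582.
P_a = ½ K_a γ H² = 0.5 × 0.3582 × 121.6 × 29.2² = 18570 lb/ft.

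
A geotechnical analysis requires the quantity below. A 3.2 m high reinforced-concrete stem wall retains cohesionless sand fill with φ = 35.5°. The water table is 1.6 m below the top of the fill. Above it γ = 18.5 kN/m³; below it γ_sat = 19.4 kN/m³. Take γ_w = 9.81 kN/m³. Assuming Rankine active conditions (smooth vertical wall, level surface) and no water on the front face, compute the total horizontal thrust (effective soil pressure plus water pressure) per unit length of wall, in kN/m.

34.7 kN/m

K_a = tan²(45° − φ/2) = 0.2653.
γ' = 19.4 − 9.81 = 9.590 kN/m³. Depth below WT = 1.6 m.
σ'_h at WT = K_a γ d_w = 7.852 kPa; at base = 7.852 + K_a γ' × 1.6 = 11.92 kPa.
P₁ (0–1.6 m) = ½×7.852×1.6 = 6.281. P₂ (1.6–3.2 m) = ½(7.852+11.92)×1.6 = 15.82.
P_w = ½ γ_w h₂² = 0.5×9.81×1.6² = 12.56. Total = 6.281+15.82+12.56 = 34.66 kN/m.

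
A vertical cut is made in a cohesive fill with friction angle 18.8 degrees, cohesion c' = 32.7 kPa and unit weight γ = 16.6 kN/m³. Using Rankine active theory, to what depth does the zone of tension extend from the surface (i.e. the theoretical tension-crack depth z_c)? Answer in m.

K_a = tan²(45° − 18.8°/2) = 0.5126; √K_a = 0.7159.
The active pressure is zero where K_a γ z = 2c√K_a, so z_c = 2c/(γ√K_a) = 2×32.7/(16.6×0.7159) = 5.503 m.

5.50 m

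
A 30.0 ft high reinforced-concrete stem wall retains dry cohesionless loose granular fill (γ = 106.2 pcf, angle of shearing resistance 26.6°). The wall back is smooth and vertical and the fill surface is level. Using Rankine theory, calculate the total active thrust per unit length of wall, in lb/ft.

K_a = tan²(45° − φ/2) = 0.3814.
P_a = ½ K_a γ H² = 0.5 × 0.3814 × 106.2 × 30.0² = 18230 lb/ft.

18200 lb/ft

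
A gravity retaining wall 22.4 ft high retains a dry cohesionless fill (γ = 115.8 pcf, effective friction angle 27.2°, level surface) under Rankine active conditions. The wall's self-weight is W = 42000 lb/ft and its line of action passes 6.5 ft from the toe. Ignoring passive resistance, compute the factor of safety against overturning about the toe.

3.38

K_a = tan²(45° − 27.2°/2) = 0.3726.
P_a = ½K_aγH² = 0.5×0.3726×115.8×22.4² = 10820 lb/ft, acting at H/3 = 7.467 ft above the base.
Overturning moment M_o = P_a × H/3 = 10820 × 7.467 = 80820.
Resisting moment M_r = W × 6.5 = 42000 × 6.5 = 273000.
FS_overturning = M_r/M_o = 273000/80820 = 3.378.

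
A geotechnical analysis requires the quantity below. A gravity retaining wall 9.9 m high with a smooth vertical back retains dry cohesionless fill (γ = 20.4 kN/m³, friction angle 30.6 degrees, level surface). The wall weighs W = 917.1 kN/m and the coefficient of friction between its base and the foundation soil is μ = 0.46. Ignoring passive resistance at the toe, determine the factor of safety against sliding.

K_a = tan²(45° − 30.6°/2) = 0.3253.
P_a = ½K_aγH² = 0.5×0.3253×20.4×9.9² = 325.2 kN/m, acting at H/3 = 3.300 m above the base.
FS_sliding = μW / P_a = 0.46×917.1 / 325.2 = 1.297.

1.30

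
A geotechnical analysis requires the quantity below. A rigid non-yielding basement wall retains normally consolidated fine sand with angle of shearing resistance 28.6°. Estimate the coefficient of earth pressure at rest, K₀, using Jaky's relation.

0.521

K₀ = 1 − sin φ' = 1 − sin 28.6° = 0.5213.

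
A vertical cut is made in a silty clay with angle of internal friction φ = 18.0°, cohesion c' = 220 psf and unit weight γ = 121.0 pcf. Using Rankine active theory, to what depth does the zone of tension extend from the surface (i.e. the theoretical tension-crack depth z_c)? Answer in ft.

5.01 ft

K_a = tan²(45° − 18.0°/2) = 0.5279; √K_a = 0.7265.
The active pressure is zero where K_a γ z = 2c√K_a, so z_c = 2c/(γ√K_a) = 2×220/(121.0×0.7265) = 5.005 ft.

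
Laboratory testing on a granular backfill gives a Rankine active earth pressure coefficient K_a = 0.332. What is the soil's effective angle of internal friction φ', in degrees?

K_a = tan²(45° − φ/2) ⇒ 45° − φ/2 = arctan(√0.332) = 29.95°.
φ = 2(45° − 29.95°) = 30.10°.

30.1°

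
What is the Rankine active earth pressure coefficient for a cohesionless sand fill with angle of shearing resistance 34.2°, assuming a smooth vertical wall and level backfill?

0.280

K_a = tan²(45° − φ/2) = tan²(27.90°) = 0.2803.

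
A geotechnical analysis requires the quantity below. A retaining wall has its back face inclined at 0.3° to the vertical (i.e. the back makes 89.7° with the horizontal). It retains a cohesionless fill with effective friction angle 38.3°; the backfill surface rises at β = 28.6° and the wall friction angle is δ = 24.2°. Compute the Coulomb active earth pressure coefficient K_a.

0.333

K_a = sin²(α+φ) / [sin²α · sin(α−δ) · (1 + √{sin(φ+δ)sin(φ−β) / (sin(α−δ)sin(α+β))})²].
With α = 89.7°, φ = 38.3°, δ = 24.2°, β = 28.6°: K_a = 0.3328.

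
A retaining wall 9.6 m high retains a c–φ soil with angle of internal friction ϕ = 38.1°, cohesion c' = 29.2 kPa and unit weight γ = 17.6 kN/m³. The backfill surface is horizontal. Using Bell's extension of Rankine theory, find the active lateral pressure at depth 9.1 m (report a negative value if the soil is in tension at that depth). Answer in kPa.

K_a = (1 − sin φ)/(1 + sin φ) = 0.2368.
σ_a = K_a γ z − 2c√K_a = 0.2368×17.6×9.1 − 2×29.2×0.4867 = 9.510 kPa.

9.51 kPa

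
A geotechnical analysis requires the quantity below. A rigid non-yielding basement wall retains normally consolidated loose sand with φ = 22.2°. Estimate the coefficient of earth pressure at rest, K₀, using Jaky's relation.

K₀ = 1 − sin φ' = 1 − sin 22.2° = 0.6222.

0.622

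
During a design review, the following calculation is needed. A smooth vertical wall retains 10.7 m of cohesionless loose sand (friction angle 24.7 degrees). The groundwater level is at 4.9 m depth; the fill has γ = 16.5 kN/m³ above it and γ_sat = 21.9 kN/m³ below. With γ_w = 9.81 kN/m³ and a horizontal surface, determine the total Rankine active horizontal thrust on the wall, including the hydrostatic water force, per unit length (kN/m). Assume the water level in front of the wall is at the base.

522 kN/m

K_a = tan²(45° − φ/2) = 0.4106.
γ' = 21.9 − 9.81 = 12.09 kN/m³. Depth below WT = 5.8 m.
σ'_h at WT = K_a γ d_w = 33.19 kPa; at base = 33.19 + K_a γ' × 5.8 = 61.98 kPa.
P₁ (0–4.9 m) = ½×33.19×4.9 = 81.33. P₂ (4.9–10.7 m) = ½(33.19+61.98)×5.8 = 276.0.
P_w = ½ γ_w h₂² = 0.5×9.81×5.8² = 165.0. Total = 81.33+276.0+165.0 = 522.4 kN/m.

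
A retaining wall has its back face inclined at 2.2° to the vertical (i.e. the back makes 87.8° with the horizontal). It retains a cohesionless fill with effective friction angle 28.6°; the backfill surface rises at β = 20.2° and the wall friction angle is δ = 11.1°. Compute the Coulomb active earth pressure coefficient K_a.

0.476

K_a = sin²(α+φ) / [sin²α · sin(α−δ) · (1 + √{sin(φ+δ)sin(φ−β) / (sin(α−δ)sin(α+β))})²].
With α = 87.8°, φ = 28.6°, δ = 11.1°, β = 20.2°: K_a = 0.4756.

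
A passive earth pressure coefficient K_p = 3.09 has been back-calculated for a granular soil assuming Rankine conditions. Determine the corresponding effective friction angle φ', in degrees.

K_p = (1+sin φ)/(1−sin φ) ⇒ sin φ = (K_p − 1)/(K_p + 1) = 0.5110.
φ = arcsin(0.5110) = 30.73°.

30.7°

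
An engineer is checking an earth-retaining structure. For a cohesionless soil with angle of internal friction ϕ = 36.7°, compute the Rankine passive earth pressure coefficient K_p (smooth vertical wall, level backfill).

K_p = (1 + sin φ)/(1 − sin φ) = tan²(45° + 36.7°/2) = 3.970.

3.97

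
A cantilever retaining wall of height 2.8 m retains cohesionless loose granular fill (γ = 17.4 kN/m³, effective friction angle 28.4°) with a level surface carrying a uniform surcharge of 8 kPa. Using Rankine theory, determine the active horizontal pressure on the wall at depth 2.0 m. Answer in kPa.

K_a = (1 − sin φ)/(1 + sin φ) = 0.3554.
σ_v = γz + q = 17.4 × 2.0 + 8 = 42.80 kPa.
σ_h = K_a σ_v = 0.3554 × 42.80 = 15.21 kPa.

15.2 kPa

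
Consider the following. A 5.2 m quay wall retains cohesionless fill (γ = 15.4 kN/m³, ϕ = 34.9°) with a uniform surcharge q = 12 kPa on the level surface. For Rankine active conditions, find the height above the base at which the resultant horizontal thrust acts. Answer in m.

K_a = 0.2721.
Triangular part P₁ = ½K_aγH² = 56.66 at H/3 = 1.733 m; rectangular part P₂ = K_a q H = 16.98 at H/2 = 2.600 m.
ȳ = (P₁·1.733 + P₂·2.600)/(P₁+P₂) = 1.933 m.

1.93 m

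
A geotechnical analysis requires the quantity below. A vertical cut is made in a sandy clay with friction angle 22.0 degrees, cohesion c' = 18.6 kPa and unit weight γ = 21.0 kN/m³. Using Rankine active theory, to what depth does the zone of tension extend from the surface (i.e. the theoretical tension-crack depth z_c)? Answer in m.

2.63 m

K_a = tan²(45° − 22.0°/2) = 0.4550; √K_a = 0.6745.
The active pressure is zero where K_a γ z = 2c√K_a, so z_c = 2c/(γ√K_a) = 2×18.6/(21.0×0.6745) = 2.626 m.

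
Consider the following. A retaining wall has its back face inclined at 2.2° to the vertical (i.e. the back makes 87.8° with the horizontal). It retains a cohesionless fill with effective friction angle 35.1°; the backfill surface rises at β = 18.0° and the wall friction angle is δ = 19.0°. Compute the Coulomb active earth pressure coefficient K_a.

K_a = sin²(α+φ) / [sin²α · sin(α−δ) · (1 + √{sin(φ+δ)sin(φ−β) / (sin(α−δ)sin(α+β))})²].
With α = 87.8°, φ = 35.1°, δ = 19.0°, β = 18.0°: K_a = 0.3298.

0.330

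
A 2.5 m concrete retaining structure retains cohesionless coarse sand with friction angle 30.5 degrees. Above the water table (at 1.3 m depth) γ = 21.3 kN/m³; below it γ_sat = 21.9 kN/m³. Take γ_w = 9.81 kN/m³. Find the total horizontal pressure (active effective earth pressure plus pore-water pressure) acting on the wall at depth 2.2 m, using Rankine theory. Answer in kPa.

K_a = (1 − sin φ)/(1 + sin φ) = 0.3267.
γ' = 21.9 − 9.81 = 12.09 kN/m³.
Effective vertical stress at 2.2 m: σ'_v = 21.3×1.3 + 12.09×0.900 = 38.57 kPa.
σ'_h = K_a σ'_v = 0.3267 × 38.57 = 12.60 kPa; u = γ_w × 0.900 = 8.829 kPa.
Total σ_h = 12.60 + 8.829 = 21.43 kPa.

21.4 kPa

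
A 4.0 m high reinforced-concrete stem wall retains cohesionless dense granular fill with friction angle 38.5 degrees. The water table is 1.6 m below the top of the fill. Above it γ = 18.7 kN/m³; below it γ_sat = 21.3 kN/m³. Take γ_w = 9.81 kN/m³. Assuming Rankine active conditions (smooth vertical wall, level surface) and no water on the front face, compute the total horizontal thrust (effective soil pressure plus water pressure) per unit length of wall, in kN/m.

58.2 kN/m

K_a = tan²(45° − φ/2) = 0.2327.
γ' = 21.3 − 9.81 = 11.49 kN/m³. Depth below WT = 2.4 m.
σ'_h at WT = K_a γ d_w = 6.961 kPa; at base = 6.961 + K_a γ' × 2.4 = 13.38 kPa.
P₁ (0–1.6 m) = ½×6.961×1.6 = 5.569. P₂ (1.6–4.0 m) = ½(6.961+13.38)×2.4 = 24.41.
P_w = ½ γ_w h₂² = 0.5×9.81×2.4² = 28.25. Total = 5.569+24.41+28.25 = 58.23 kN/m.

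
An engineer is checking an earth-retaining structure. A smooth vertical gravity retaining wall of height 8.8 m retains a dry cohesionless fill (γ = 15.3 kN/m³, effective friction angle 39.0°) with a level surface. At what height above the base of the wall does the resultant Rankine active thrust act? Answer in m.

K_a = 0.2275.
The pressure distribution is triangular, so the resultant acts at H/3 above the base = 8.8/3 = 2.933 m.

2.93 m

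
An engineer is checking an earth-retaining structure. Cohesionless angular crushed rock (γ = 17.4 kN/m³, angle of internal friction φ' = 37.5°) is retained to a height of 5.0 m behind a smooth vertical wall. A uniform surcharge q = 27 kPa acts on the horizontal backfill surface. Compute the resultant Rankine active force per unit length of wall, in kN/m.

85.7 kN/m

K_a = tan²(45° − φ/2) = 0.2432.
Soil triangle: ½ K_a γ H² = 0.5×0.2432×17.4×5.0² = 52.89 kN/m.
Surcharge rectangle: K_a q H = 0.2432×27×5.0 = 32.83 kN/m.
Total = 52.89 + 32.83 = 85.73 kN/m.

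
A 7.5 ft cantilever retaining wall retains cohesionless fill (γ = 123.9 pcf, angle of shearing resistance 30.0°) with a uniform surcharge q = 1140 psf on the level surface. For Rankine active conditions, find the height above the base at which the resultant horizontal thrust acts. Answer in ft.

3.39 ft

K_a = 0.3333.
Triangular part P₁ = ½K_aγH² = 1162 at H/3 = 2.500 ft; rectangular part P₂ = K_a q H = 2850 at H/2 = 3.750 ft.
ȳ = (P₁·2.500 + P₂·3.750)/(P₁+P₂) = 3.388 ft.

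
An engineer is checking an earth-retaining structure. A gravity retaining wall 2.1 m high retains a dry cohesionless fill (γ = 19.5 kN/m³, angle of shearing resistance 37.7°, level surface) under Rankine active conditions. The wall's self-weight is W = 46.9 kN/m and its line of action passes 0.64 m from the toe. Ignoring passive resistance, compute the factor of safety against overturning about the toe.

K_a = tan²(45° − 37.7°/2) = 0.2411.
P_a = ½K_aγH² = 0.5×0.2411×19.5×2.1² = 10.36 kN/m, acting at H/3 = 0.7000 m above the base.
Overturning moment M_o = P_a × H/3 = 10.36 × 0.7000 = 7.255.
Resisting moment M_r = W × 0.64 = 46.9 × 0.64 = 30.02.
FS_overturning = M_r/M_o = 30.02/7.255 = 4.137.

4.14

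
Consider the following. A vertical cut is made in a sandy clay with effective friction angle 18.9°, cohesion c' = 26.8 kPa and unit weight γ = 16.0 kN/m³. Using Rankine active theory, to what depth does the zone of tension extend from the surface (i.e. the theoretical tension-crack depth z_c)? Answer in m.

K_a = tan²(45° − 18.9°/2) = 0.5107; √K_a = 0.7146.
The active pressure is zero where K_a γ z = 2c√K_a, so z_c = 2c/(γ√K_a) = 2×26.8/(16.0×0.7146) = 4.688 m.

4.69 m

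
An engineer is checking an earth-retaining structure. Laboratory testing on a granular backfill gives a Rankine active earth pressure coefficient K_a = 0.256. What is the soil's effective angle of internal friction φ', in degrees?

K_a = tan²(45° − φ/2) ⇒ 45° − φ/2 = arctan(√0.256) = 26.84°.
φ = 2(45° − 26.84°) = 36.32°.

36.3°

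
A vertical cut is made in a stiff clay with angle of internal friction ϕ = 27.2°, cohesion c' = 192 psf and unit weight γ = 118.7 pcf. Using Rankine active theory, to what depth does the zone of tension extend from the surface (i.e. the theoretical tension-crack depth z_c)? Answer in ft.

5.30 ft

K_a = tan²(45° − 27.2°/2) = 0.3726; √K_a = 0.6104.
The active pressure is zero where K_a γ z = 2c√K_a, so z_c = 2c/(γ√K_a) = 2×192/(118.7×0.6104) = 5.300 ft.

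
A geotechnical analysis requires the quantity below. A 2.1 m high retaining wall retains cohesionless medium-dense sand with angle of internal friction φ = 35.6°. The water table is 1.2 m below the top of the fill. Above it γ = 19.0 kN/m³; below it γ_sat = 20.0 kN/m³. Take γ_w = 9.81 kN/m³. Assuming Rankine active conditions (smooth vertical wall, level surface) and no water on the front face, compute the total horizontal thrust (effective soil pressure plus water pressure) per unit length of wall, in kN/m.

14.1 kN/m

K_a = tan²(45° − φ/2) = 0.2641.
γ' = 20.0 − 9.81 = 10.19 kN/m³. Depth below WT = 0.9 m.
σ'_h at WT = K_a γ d_w = 6.022 kPa; at base = 6.022 + K_a γ' × 0.9 = 8.444 kPa.
P₁ (0–1.2 m) = ½×6.022×1.2 = 3.613. P₂ (1.2–2.1 m) = ½(6.022+8.444)×0.9 = 6.510.
P_w = ½ γ_w h₂² = 0.5×9.81×0.9² = 3.973. Total = 3.613+6.510+3.973 = 14.10 kN/m.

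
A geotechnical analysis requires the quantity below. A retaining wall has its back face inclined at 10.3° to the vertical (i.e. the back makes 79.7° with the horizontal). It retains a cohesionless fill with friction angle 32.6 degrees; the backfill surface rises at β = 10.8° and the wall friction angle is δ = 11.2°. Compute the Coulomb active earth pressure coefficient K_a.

K_a = sin²(α+φ) / [sin²α · sin(α−δ) · (1 + √{sin(φ+δ)sin(φ−β) / (sin(α−δ)sin(α+β))})²].
With α = 79.7°, φ = 32.6°, δ = 11.2°, β = 10.8°: K_a = 0.4083.

0.408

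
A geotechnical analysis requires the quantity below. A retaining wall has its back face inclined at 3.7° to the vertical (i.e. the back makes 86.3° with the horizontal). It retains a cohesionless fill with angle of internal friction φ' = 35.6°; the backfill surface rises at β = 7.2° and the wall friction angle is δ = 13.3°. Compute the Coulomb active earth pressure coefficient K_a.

0.291

K_a = sin²(α+φ) / [sin²α · sin(α−δ) · (1 + √{sin(φ+δ)sin(φ−β) / (sin(α−δ)sin(α+β))})²].
With α = 86.3°, φ = 35.6°, δ = 13.3°, β = 7.2°: K_a = 0.2910.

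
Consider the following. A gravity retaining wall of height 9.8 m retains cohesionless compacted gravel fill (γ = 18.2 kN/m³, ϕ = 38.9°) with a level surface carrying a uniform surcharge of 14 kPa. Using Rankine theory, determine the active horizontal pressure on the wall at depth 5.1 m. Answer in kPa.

K_a = (1 − sin φ)/(1 + sin φ) = 0.2285.
σ_v = γz + q = 18.2 × 5.1 + 14 = 106.8 kPa.
σ_h = K_a σ_v = 0.2285 × 106.8 = 24.41 kPa.

24.4 kPa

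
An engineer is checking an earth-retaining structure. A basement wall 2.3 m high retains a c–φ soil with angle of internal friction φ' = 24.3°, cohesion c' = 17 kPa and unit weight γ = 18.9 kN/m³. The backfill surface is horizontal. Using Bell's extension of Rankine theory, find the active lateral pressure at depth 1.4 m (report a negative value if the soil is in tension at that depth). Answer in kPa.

K_a = (1 − sin φ)/(1 + sin φ) = 0.4169.
σ_a = K_a γ z − 2c√K_a = 0.4169×18.9×1.4 − 2×17×0.6457 = -10.92 kPa.

-10.9 kPa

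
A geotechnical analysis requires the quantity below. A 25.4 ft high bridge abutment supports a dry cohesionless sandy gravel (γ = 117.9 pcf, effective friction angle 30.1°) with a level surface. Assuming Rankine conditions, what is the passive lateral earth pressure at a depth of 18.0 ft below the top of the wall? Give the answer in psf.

6390 psf

K_p = (1 + sin φ)/(1 − sin φ) = 3.012.
σ_h = K_p γ z = 3.012 × 117.9 × 18.0 = 6392 psf.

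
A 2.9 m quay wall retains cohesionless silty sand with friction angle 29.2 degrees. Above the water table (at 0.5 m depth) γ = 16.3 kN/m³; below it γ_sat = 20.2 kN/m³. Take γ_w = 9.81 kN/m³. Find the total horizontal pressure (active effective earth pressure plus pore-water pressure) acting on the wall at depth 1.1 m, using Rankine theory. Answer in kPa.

K_a = (1 − sin φ)/(1 + sin φ) = 0.3442.
γ' = 20.2 − 9.81 = 10.39 kN/m³.
Effective vertical stress at 1.1 m: σ'_v = 16.3×0.5 + 10.39×0.600 = 14.38 kPa.
σ'_h = K_a σ'_v = 0.3442 × 14.38 = 4.951 kPa; u = γ_w × 0.600 = 5.886 kPa.
Total σ_h = 4.951 + 5.886 = 10.84 kPa.

10.8 kPa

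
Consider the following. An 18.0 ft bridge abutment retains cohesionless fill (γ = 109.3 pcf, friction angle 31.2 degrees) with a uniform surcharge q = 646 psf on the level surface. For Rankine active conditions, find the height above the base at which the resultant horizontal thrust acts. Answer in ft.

7.19 ft

K_a = 0.3175.
Triangular part P₁ = ½K_aγH² = 5622 at H/3 = 6.000 ft; rectangular part P₂ = K_a q H = 3692 at H/2 = 9.000 ft.
ȳ = (P₁·6.000 + P₂·9.000)/(P₁+P₂) = 7.189 ft.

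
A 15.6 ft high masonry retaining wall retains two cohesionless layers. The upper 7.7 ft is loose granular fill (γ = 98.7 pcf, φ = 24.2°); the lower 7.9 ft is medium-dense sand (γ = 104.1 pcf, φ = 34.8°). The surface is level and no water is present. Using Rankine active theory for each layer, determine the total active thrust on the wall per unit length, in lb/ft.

3750 lb/ft

K_a1 = tan²(45°−24.2°/2) = 0.4185; K_a2 = tan²(45°−34.8°/2) = 0.2733.
Layer 1: σ at base = K_a1 γ₁ h₁ = 318.1 psf; P₁ = ½×318.1×7.7 = 1225.
Layer 2: σ_v at top = γ₁h₁ = 760.0; σ_h top = K_a2×760.0 = 207.7; σ_h base = K_a2×(760.0+104.1×7.9) = 432.5.
P₂ = ½(207.7+432.5)×7.9 = 2529. Total P_a = 1225+2529 = 3753 lb/ft.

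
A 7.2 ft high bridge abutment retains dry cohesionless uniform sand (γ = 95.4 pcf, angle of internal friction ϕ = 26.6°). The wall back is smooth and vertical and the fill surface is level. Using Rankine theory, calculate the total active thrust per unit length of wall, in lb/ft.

943 lb/ft

K_a = tan²(45° − φ/2) = 0.3814.
P_a = ½ K_a γ H² = 0.5 × 0.3814 × 95.4 × 7.2² = 943.2 lb/ft.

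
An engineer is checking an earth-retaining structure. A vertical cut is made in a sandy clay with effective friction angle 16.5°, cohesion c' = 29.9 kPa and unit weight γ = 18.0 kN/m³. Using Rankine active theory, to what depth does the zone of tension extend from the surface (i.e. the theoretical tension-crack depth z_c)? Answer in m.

K_a = tan²(45° − 16.5°/2) = 0.5576; √K_a = 0.7467.
The active pressure is zero where K_a γ z = 2c√K_a, so z_c = 2c/(γ√K_a) = 2×29.9/(18.0×0.7467) = 4.449 m.

4.45 m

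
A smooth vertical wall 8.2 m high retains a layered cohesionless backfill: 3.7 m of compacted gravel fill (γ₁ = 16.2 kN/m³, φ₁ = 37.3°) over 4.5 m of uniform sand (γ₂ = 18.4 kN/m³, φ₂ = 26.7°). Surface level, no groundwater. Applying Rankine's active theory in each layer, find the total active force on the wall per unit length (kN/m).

200 kN/m

K_a1 = tan²(45°−37.3°/2) = 0.2453; K_a2 = tan²(45°−26.7°/2) = 0.3800.
Layer 1: σ at base = K_a1 γ₁ h₁ = 14.71 kPa; P₁ = ½×14.71×3.7 = 27.21.
Layer 2: σ_v at top = γ₁h₁ = 59.94; σ_h top = K_a2×59.94 = 22.77; σ_h base = K_a2×(59.94+18.4×4.5) = 54.24.
P₂ = ½(22.77+54.24)×4.5 = 173.3. Total P_a = 27.21+173.3 = 200.5 kN/m.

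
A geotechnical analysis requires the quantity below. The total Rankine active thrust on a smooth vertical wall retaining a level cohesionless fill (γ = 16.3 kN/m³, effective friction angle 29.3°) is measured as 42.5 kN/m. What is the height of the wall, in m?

3.90 m

K_a = 0.3428. P_a = ½ K_a γ H² ⇒ H = √(2P_a/(K_a γ)).
H = √(2×42.5/(0.3428×16.3)) = 3.900 m.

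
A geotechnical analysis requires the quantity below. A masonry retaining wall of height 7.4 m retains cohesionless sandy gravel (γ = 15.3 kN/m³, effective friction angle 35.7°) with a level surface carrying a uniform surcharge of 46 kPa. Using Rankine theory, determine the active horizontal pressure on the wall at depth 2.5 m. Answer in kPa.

K_a = (1 − sin φ)/(1 + sin φ) = 0.2630.
σ_v = γz + q = 15.3 × 2.5 + 46 = 84.25 kPa.
σ_h = K_a σ_v = 0.2630 × 84.25 = 22.16 kPa.

22.2 kPa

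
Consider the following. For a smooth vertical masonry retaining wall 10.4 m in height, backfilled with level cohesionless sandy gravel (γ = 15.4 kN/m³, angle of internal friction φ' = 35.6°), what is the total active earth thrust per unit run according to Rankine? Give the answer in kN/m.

220 kN/m

K_a = tan²(45° − φ/2) = 0.2641.
P_a = ½ K_a γ H² = 0.5 × 0.2641 × 15.4 × 10.4² = 220.0 kN/m.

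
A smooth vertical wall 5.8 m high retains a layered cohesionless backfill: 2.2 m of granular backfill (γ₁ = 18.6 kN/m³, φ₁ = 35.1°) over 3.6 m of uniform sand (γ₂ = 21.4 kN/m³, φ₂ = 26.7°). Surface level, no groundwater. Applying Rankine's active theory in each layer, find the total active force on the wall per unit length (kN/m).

121 kN/m

K_a1 = tan²(45°−35.1°/2) = 0.2698; K_a2 = tan²(45°−26.7°/2) = 0.3800.
Layer 1: σ at base = K_a1 γ₁ h₁ = 11.04 kPa; P₁ = ½×11.04×2.2 = 12.15.
Layer 2: σ_v at top = γ₁h₁ = 40.92; σ_h top = K_a2×40.92 = 15.55; σ_h base = K_a2×(40.92+21.4×3.6) = 44.82.
P₂ = ½(15.55+44.82)×3.6 = 108.7. Total P_a = 12.15+108.7 = 120.8 kN/m.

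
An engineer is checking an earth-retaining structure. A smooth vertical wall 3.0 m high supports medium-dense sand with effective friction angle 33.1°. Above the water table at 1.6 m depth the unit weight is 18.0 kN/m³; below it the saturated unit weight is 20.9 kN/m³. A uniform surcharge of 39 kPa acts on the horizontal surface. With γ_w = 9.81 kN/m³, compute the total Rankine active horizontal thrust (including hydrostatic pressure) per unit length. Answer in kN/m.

K_a = tan²(45° − φ/2) = 0.2936.
γ' = 20.9 − 9.81 = 11.09 kN/m³. h₂ = H − d_w = 1.4 m.
σ'_h: at surface K_a·q = 11.45; at WT K_a(q+γd_w) = 19.90; at base K_a(q+γd_w+γ'h₂) = 24.46 kPa.
P₁ = ½(11.45+19.90)×1.6 = 25.08; P₂ = ½(19.90+24.46)×1.4 = 31.06; P_w = ½γ_w h₂² = 9.614.
Total = 25.08+31.06+9.614 = 65.75 kN/m.

65.8 kN/m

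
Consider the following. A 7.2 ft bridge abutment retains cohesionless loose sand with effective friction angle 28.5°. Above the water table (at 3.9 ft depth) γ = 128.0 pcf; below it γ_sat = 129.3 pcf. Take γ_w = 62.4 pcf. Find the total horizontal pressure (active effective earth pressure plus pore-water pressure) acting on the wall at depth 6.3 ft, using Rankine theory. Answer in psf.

K_a = (1 − sin φ)/(1 + sin φ) = 0.3540.
γ' = 129.3 − 62.4 = 66.90 pcf.
Effective vertical stress at 6.3 ft: σ'_v = 128.0×3.9 + 66.90×2.40 = 659.8 psf.
σ'_h = K_a σ'_v = 0.3540 × 659.8 = 233.5 psf; u = γ_w × 2.40 = 149.8 psf.
Total σ_h = 233.5 + 149.8 = 383.3 psf.

383 psf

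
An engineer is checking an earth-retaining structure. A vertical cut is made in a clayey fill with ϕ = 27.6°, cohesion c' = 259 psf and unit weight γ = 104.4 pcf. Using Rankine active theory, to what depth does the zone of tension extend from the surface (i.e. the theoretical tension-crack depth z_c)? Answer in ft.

8.19 ft

K_a = tan²(45° − 27.6°/2) = 0.3668; √K_a = 0.6056.
The active pressure is zero where K_a γ z = 2c√K_a, so z_c = 2c/(γ√K_a) = 2×259/(104.4×0.6056) = 8.193 ft.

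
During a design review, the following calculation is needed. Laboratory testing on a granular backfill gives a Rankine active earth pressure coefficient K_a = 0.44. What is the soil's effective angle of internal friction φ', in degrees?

22.9°

K_a = tan²(45° − φ/2) ⇒ 45° − φ/2 = arctan(√0.44) = 33.56°.
φ = 2(45° − 33.56°) = 22.89°.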